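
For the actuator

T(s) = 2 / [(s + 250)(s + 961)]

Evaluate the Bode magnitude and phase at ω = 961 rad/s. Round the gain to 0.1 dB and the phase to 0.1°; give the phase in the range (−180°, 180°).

At s = jω = j961:
pole (s+250): 250 + j961 → |·| = √(250²+961²) = √986021 ≈ 992.99, ∠ = arctan(961/250) ≈ 75.42°
pole (s+961): 961 + j961 → |·| = √(961²+961²) = √1847042 ≈ 1359.1, ∠ = arctan(961/961) ≈ 45.00°
|T| = 2 / 1.3496e+06 ≈ 1.4819e-06
Gain = 20 log₁₀(1.4819e-06) ≈ -116.58 dB
∠T = 0.00° − 120.42° = -120.42°

-116.6 dB, -120.4°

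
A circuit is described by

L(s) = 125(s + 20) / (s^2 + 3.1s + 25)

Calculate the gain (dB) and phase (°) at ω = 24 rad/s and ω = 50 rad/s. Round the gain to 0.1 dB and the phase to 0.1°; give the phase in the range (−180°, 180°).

ω = 24: 16.9 dB, -122.1°; ω = 50: 8.7 dB, -108.2°

At s = jω = j24:
zero (s+20): 20 + j24 → |·| = √(20²+24²) = √976 ≈ 31.241, ∠ = arctan(24/20) ≈ 50.19°
quadratic: (j24)² + 3.1·j24 + 25 = -551 + j74.4 → |·| ≈ 556, ∠ ≈ 172.31°
|L| = 125 · 31.241 / 556 ≈ 7.0236
Gain = 20 log₁₀(7.0236) ≈ 16.93 dB
∠L = 50.19° − 172.31° = -122.12°

At s = jω = j50:
zero (s+20): 20 + j50 → |·| = √(20²+50²) = √2900 ≈ 53.852, ∠ = arctan(50/20) ≈ 68.20°
quadratic: (j50)² + 3.1·j50 + 25 = -2475 + j155 → |·| ≈ 2479.8, ∠ ≈ 176.42°
|L| = 125 · 53.852 / 2479.8 ≈ 2.7145
Gain = 20 log₁₀(2.7145) ≈ 8.67 dB
∠L = 68.20° − 176.42° = -108.22°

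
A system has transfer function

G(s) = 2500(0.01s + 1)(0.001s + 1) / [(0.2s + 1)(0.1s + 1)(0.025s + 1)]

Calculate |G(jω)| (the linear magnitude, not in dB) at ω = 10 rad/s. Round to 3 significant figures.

At ω = 10 rad/s:
zero (1 + j10·0.01) = 1 + j0.1 → |·| ≈ 1.005, ∠ ≈ 5.71°
zero (1 + j10·0.001) = 1 + j0.01 → |·| ≈ 1, ∠ ≈ 0.57°
pole (1 + j10·0.2) = 1 + j2 → |·| ≈ 2.2361, ∠ ≈ 63.43°
pole (1 + j10·0.1) = 1 + j1 → |·| ≈ 1.4142, ∠ ≈ 45.00°
pole (1 + j10·0.025) = 1 + j0.25 → |·| ≈ 1.0308, ∠ ≈ 14.04°
|G| = 2500 · 1.005 · 1 / (2.2361 · 1.4142 · 1.0308) ≈ 770.78

771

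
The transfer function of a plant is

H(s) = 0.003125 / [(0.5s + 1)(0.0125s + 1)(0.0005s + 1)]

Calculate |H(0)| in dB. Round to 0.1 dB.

H(0) = 0.003125 · 1 / 1 = 0.003125
20 log₁₀(0.003125) ≈ -50.10 dB

-50.1 dB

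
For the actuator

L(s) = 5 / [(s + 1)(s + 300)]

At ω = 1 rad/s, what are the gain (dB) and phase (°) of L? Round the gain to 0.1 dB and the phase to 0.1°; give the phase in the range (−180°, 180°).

-38.6 dB, -45.2°

At s = jω = j1:
pole (s+1): 1 + j1 → |·| = √(1²+1²) = √2 ≈ 1.4142, ∠ = arctan(1/1) ≈ 45.00°
pole (s+300): 300 + j1 → |·| = √(300²+1²) = √90001 ≈ 300, ∠ = arctan(1/300) ≈ 0.19°
|L| = 5 / 424.26 ≈ 0.011785
Gain = 20 log₁₀(0.011785) ≈ -38.57 dB
∠L = 0.00° − 45.19° = -45.19°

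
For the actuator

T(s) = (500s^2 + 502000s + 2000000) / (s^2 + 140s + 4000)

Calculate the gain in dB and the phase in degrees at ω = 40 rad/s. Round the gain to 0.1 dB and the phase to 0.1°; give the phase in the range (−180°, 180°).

70.4 dB, 19.8°

Substitute s = j40:
Numerator: 500(j40)^2 + 502000(j40) + 2000000 = 1200000 + j20080000
Denominator: (j40)^2 + 140(j40) + 4000 = 2400 + j5600
|N| = √(1200000² + 20080000²) ≈ 2.0116e+07, ∠N ≈ 86.58°
|D| = √(2400² + 5600²) ≈ 6092.6, ∠D ≈ 66.80°
|T| = 2.0116e+07 / 6092.6 ≈ 3301.7
Gain = 20 log₁₀(3301.7) ≈ 70.37 dB
∠T = 86.58° − 66.80° = 19.78°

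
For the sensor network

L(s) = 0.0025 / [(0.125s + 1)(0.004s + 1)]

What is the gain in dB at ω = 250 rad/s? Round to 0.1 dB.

-85.0 dB

At ω = 250 rad/s:
pole (1 + j250·0.125) = 1 + j31.25 → |·| ≈ 31.266, ∠ ≈ 88.17°
pole (1 + j250·0.004) = 1 + j1 → |·| ≈ 1.4142, ∠ ≈ 45.00°
|L| = 0.0025 · 1 / (31.266 · 1.4142) ≈ 5.654e-05
Gain = 20 log₁₀(5.654e-05) ≈ -84.95 dB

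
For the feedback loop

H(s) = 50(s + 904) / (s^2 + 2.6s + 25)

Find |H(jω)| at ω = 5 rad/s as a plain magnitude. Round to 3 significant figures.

3.48e+03

At s = jω = j5:
zero (s+904): 904 + j5 → |·| = √(904²+5²) = √817241 ≈ 904.01, ∠ = arctan(5/904) ≈ 0.32°
quadratic: (j5)² + 2.6·j5 + 25 = 0 + j13 → |·| ≈ 13, ∠ ≈ 90.00°
|H| = 50 · 904.01 / 13 ≈ 3477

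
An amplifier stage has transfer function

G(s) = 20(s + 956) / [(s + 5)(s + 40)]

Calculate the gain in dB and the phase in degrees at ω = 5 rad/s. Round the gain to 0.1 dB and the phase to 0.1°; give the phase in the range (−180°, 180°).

36.5 dB, -51.8°

At s = jω = j5:
zero (s+956): 956 + j5 → |·| = √(956²+5²) = √913961 ≈ 956.01, ∠ = arctan(5/956) ≈ 0.30°
pole (s+5): 5 + j5 → |·| = √(5²+5²) = √50 ≈ 7.0711, ∠ = arctan(5/5) ≈ 45.00°
pole (s+40): 40 + j5 → |·| = √(40²+5²) = √1625 ≈ 40.311, ∠ = arctan(5/40) ≈ 7.13°
|G| = 20 · 956.01 / 285.04 ≈ 67.079
Gain = 20 log₁₀(67.079) ≈ 36.53 dB
∠G = 0.30° − 52.13° = -51.83°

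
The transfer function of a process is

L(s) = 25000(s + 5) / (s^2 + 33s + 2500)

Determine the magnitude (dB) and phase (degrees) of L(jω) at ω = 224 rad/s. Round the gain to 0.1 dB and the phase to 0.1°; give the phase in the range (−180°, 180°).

At s = jω = j224:
zero (s+5): 5 + j224 → |·| = √(5²+224²) = √50201 ≈ 224.06, ∠ = arctan(224/5) ≈ 88.72°
quadratic: (j224)² + 33·j224 + 2500 = -47676 + j7392 → |·| ≈ 48246, ∠ ≈ 171.19°
|L| = 25000 · 224.06 / 48246 ≈ 116.1
Gain = 20 log₁₀(116.1) ≈ 41.30 dB
∠L = 88.72° − 171.19° = -82.47°

41.3 dB, -82.5°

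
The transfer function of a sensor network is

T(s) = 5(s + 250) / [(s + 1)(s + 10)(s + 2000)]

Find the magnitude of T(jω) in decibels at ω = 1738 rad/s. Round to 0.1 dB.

At s = jω = j1738:
zero (s+250): 250 + j1738 → |·| = √(250²+1738²) = √3083144 ≈ 1755.9, ∠ = arctan(1738/250) ≈ 81.81°
pole (s+1): 1 + j1738 → |·| = √(1²+1738²) = √3020645 ≈ 1738, ∠ = arctan(1738/1) ≈ 89.97°
pole (s+10): 10 + j1738 → |·| = √(10²+1738²) = √3020744 ≈ 1738, ∠ = arctan(1738/10) ≈ 89.67°
pole (s+2000): 2000 + j1738 → |·| = √(2000²+1738²) = √7020644 ≈ 2649.6, ∠ = arctan(1738/2000) ≈ 40.99°
|T| = 5 · 1755.9 / 8.0035e+09 ≈ 1.097e-06
Gain = 20 log₁₀(1.097e-06) ≈ -119.20 dB

-119.2 dB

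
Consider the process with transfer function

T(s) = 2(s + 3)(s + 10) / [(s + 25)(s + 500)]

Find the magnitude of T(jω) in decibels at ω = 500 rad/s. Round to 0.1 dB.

3.0 dB

At s = jω = j500:
zero (s+3): 3 + j500 → |·| = √(3²+500²) = √250009 ≈ 500.01, ∠ = arctan(500/3) ≈ 89.66°
zero (s+10): 10 + j500 → |·| = √(10²+500²) = √250100 ≈ 500.1, ∠ = arctan(500/10) ≈ 88.85°
pole (s+25): 25 + j500 → |·| = √(25²+500²) = √250625 ≈ 500.62, ∠ = arctan(500/25) ≈ 87.14°
pole (s+500): 500 + j500 → |·| = √(500²+500²) = √500000 ≈ 707.11, ∠ = arctan(500/500) ≈ 45.00°
|T| = 2 · 2.5006e+05 / 3.5399e+05 ≈ 1.4128
Gain = 20 log₁₀(1.4128) ≈ 3.00 dB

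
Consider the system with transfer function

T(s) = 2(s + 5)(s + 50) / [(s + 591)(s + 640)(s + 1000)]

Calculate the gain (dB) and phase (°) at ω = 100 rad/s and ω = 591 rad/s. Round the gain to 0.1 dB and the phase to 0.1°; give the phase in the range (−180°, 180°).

At s = jω = j100:
zero (s+5): 5 + j100 → |·| = √(5²+100²) = √10025 ≈ 100.12, ∠ = arctan(100/5) ≈ 87.14°
zero (s+50): 50 + j100 → |·| = √(50²+100²) = √12500 ≈ 111.8, ∠ = arctan(100/50) ≈ 63.43°
pole (s+591): 591 + j100 → |·| = √(591²+100²) = √359281 ≈ 599.4, ∠ = arctan(100/591) ≈ 9.60°
pole (s+640): 640 + j100 → |·| = √(640²+100²) = √419600 ≈ 647.77, ∠ = arctan(100/640) ≈ 8.88°
pole (s+1000): 1000 + j100 → |·| = √(1000²+100²) = √1010000 ≈ 1005, ∠ = arctan(100/1000) ≈ 5.71°
|T| = 2 · 11193 / 3.9021e+08 ≈ 5.7369e-05
Gain = 20 log₁₀(5.7369e-05) ≈ -84.83 dB
∠T = 150.57° − 24.19° = 126.38°

At s = jω = j591:
zero (s+5): 5 + j591 → |·| = √(5²+591²) = √349306 ≈ 591.02, ∠ = arctan(591/5) ≈ 89.52°
zero (s+50): 50 + j591 → |·| = √(50²+591²) = √351781 ≈ 593.11, ∠ = arctan(591/50) ≈ 85.16°
pole (s+591): 591 + j591 → |·| = √(591²+591²) = √698562 ≈ 835.8, ∠ = arctan(591/591) ≈ 45.00°
pole (s+640): 640 + j591 → |·| = √(640²+591²) = √758881 ≈ 871.14, ∠ = arctan(591/640) ≈ 42.72°
pole (s+1000): 1000 + j591 → |·| = √(1000²+591²) = √1349281 ≈ 1161.6, ∠ = arctan(591/1000) ≈ 30.58°
|T| = 2 · 3.5054e+05 / 8.4576e+08 ≈ 0.00082893
Gain = 20 log₁₀(0.00082893) ≈ -61.63 dB
∠T = 174.68° − 118.30° = 56.38°

ω = 100: -84.8 dB, 126.4°; ω = 591: -61.6 dB, 56.4°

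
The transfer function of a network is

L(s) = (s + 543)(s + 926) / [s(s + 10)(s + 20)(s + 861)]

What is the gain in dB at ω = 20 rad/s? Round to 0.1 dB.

-26.7 dB

At s = jω = j20:
zero (s+543): 543 + j20 → |·| = √(543²+20²) = √295249 ≈ 543.37, ∠ = arctan(20/543) ≈ 2.11°
zero (s+926): 926 + j20 → |·| = √(926²+20²) = √857876 ≈ 926.22, ∠ = arctan(20/926) ≈ 1.24°
pole (s+10): 10 + j20 → |·| = √(10²+20²) = √500 ≈ 22.361, ∠ = arctan(20/10) ≈ 63.43°
pole (s+20): 20 + j20 → |·| = √(20²+20²) = √800 ≈ 28.284, ∠ = arctan(20/20) ≈ 45.00°
pole (s+861): 861 + j20 → |·| = √(861²+20²) = √741721 ≈ 861.23, ∠ = arctan(20/861) ≈ 1.33°
pole at origin: |s| = 20, ∠ = 90.00° (in denominator)
|L| = 1 · 5.0328e+05 / 1.0894e+07 ≈ 0.046198
Gain = 20 log₁₀(0.046198) ≈ -26.71 dB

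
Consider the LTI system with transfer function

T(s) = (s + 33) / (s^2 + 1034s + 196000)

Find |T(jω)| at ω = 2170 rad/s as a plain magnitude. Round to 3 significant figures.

Substitute s = j2170:
Numerator: (j2170) + 33 = 33 + j2170
Denominator: (j2170)^2 + 1034(j2170) + 196000 = -4512900 + j2243780
|N| = √(33² + 2170²) ≈ 2170.3, ∠N ≈ 89.13°
|D| = √(4512900² + 2243780²) ≈ 5.0399e+06, ∠D ≈ 153.56°
|T| = 2170.3 / 5.0399e+06 ≈ 0.00043062

0.000431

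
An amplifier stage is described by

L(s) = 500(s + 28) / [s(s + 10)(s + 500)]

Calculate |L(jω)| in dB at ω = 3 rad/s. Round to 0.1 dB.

-0.9 dB

At s = jω = j3:
zero (s+28): 28 + j3 → |·| = √(28²+3²) = √793 ≈ 28.16, ∠ = arctan(3/28) ≈ 6.12°
pole (s+10): 10 + j3 → |·| = √(10²+3²) = √109 ≈ 10.44, ∠ = arctan(3/10) ≈ 16.70°
pole (s+500): 500 + j3 → |·| = √(500²+3²) = √250009 ≈ 500.01, ∠ = arctan(3/500) ≈ 0.34°
pole at origin: |s| = 3, ∠ = 90.00° (in denominator)
|L| = 500 · 28.16 / 15660 ≈ 0.89911
Gain = 20 log₁₀(0.89911) ≈ -0.92 dB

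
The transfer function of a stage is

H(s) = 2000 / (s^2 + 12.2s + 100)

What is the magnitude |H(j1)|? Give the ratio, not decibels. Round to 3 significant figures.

At s = jω = j1:
quadratic: (j1)² + 12.2·j1 + 100 = 99 + j12.2 → |·| ≈ 99.749, ∠ ≈ 7.03°
|H| = 2000 / 99.749 ≈ 20.05

20.1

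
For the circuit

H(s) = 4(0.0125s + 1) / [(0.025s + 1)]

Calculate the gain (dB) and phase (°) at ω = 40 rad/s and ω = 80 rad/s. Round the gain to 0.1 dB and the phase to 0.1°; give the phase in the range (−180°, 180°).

At ω = 40 rad/s:
zero (1 + j40·0.0125) = 1 + j0.5 → |·| ≈ 1.118, ∠ ≈ 26.57°
pole (1 + j40·0.025) = 1 + j1 → |·| ≈ 1.4142, ∠ ≈ 45.00°
|H| = 4 · 1.118 / (1.4142) ≈ 3.1622
Gain = 20 log₁₀(3.1622) ≈ 10.00 dB
∠H = (26.57°) − (45.00°) = -18.43°

At ω = 80 rad/s:
zero (1 + j80·0.0125) = 1 + j1 → |·| ≈ 1.4142, ∠ ≈ 45.00°
pole (1 + j80·0.025) = 1 + j2 → |·| ≈ 2.2361, ∠ ≈ 63.43°
|H| = 4 · 1.4142 / (2.2361) ≈ 2.5298
Gain = 20 log₁₀(2.5298) ≈ 8.06 dB
∠H = (45.00°) − (63.43°) = -18.43°

ω = 40: 10.0 dB, -18.4°; ω = 80: 8.1 dB, -18.4°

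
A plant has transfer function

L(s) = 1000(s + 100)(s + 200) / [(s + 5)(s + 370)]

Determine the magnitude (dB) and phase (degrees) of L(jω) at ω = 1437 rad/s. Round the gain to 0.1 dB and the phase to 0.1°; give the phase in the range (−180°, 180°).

59.8 dB, 2.7°

At s = jω = j1437:
zero (s+100): 100 + j1437 → |·| = √(100²+1437²) = √2074969 ≈ 1440.5, ∠ = arctan(1437/100) ≈ 86.02°
zero (s+200): 200 + j1437 → |·| = √(200²+1437²) = √2104969 ≈ 1450.9, ∠ = arctan(1437/200) ≈ 82.08°
pole (s+5): 5 + j1437 → |·| = √(5²+1437²) = √2064994 ≈ 1437, ∠ = arctan(1437/5) ≈ 89.80°
pole (s+370): 370 + j1437 → |·| = √(370²+1437²) = √2201869 ≈ 1483.9, ∠ = arctan(1437/370) ≈ 75.56°
|L| = 1000 · 2.09e+06 / 2.1324e+06 ≈ 980.12
Gain = 20 log₁₀(980.12) ≈ 59.83 dB
∠L = 168.10° − 165.36° = 2.74°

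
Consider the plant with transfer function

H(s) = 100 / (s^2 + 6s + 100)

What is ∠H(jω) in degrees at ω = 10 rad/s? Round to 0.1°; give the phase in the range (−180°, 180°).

At s = jω = j10:
quadratic: (j10)² + 6·j10 + 100 = 0 + j60 → |·| ≈ 60, ∠ ≈ 90.00°
∠H = 0.00° − 90.00° = -90.00°

-90.0°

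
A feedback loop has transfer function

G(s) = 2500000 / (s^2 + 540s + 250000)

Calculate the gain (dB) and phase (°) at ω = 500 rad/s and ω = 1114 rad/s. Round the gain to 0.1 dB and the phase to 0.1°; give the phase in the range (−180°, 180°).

ω = 500: 19.3 dB, -90.0°; ω = 1114: 6.7 dB, -148.7°

At s = jω = j500:
quadratic: (j500)² + 540·j500 + 250000 = 0 + j270000 → |·| ≈ 2.7e+05, ∠ ≈ 90.00°
|G| = 2500000 / 2.7e+05 ≈ 9.2593
Gain = 20 log₁₀(9.2593) ≈ 19.33 dB
∠G = 0.00° − 90.00° = -90.00°

At s = jω = j1114:
quadratic: (j1114)² + 540·j1114 + 250000 = -990996 + j601560 → |·| ≈ 1.1593e+06, ∠ ≈ 148.74°
|G| = 2500000 / 1.1593e+06 ≈ 2.1565
Gain = 20 log₁₀(2.1565) ≈ 6.67 dB
∠G = 0.00° − 148.74° = -148.74°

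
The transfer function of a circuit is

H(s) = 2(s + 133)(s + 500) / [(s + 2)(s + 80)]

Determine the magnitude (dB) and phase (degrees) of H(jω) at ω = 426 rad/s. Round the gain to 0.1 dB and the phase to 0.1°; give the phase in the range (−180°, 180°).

10.0 dB, -56.0°

At s = jω = j426:
zero (s+133): 133 + j426 → |·| = √(133²+426²) = √199165 ≈ 446.28, ∠ = arctan(426/133) ≈ 72.66°
zero (s+500): 500 + j426 → |·| = √(500²+426²) = √431476 ≈ 656.87, ∠ = arctan(426/500) ≈ 40.43°
pole (s+2): 2 + j426 → |·| = √(2²+426²) = √181480 ≈ 426, ∠ = arctan(426/2) ≈ 89.73°
pole (s+80): 80 + j426 → |·| = √(80²+426²) = √187876 ≈ 433.45, ∠ = arctan(426/80) ≈ 79.36°
|H| = 2 · 2.9315e+05 / 1.8465e+05 ≈ 3.1752
Gain = 20 log₁₀(3.1752) ≈ 10.04 dB
∠H = 113.09° − 169.09° = -56.00°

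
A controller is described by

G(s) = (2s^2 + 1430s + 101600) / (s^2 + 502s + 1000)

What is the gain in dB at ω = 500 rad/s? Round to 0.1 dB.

7.3 dB

Substitute s = j500:
Numerator: 2(j500)^2 + 1430(j500) + 101600 = -398400 + j715000
Denominator: (j500)^2 + 502(j500) + 1000 = -249000 + j251000
|N| = √(398400² + 715000²) ≈ 8.185e+05, ∠N ≈ 119.13°
|D| = √(249000² + 251000²) ≈ 3.5356e+05, ∠D ≈ 134.77°
|G| = 8.185e+05 / 3.5356e+05 ≈ 2.315
Gain = 20 log₁₀(2.315) ≈ 7.29 dB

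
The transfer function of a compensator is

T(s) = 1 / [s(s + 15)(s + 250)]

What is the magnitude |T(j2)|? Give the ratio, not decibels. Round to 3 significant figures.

At s = jω = j2:
pole (s+15): 15 + j2 → |·| = √(15²+2²) = √229 ≈ 15.133, ∠ = arctan(2/15) ≈ 7.59°
pole (s+250): 250 + j2 → |·| = √(250²+2²) = √62504 ≈ 250.01, ∠ = arctan(2/250) ≈ 0.46°
pole at origin: |s| = 2, ∠ = 90.00° (in denominator)
|T| = 1 / 7566.8 ≈ 0.00013216

0.000132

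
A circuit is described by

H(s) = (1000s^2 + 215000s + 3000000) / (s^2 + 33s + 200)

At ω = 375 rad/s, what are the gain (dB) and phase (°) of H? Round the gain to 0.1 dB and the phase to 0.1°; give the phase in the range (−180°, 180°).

Substitute s = j375:
Numerator: 1000(j375)^2 + 215000(j375) + 3000000 = -137625000 + j80625000
Denominator: (j375)^2 + 33(j375) + 200 = -140425 + j12375
|N| = √(137625000² + 80625000²) ≈ 1.595e+08, ∠N ≈ 149.64°
|D| = √(140425² + 12375²) ≈ 1.4097e+05, ∠D ≈ 174.96°
|H| = 1.595e+08 / 1.4097e+05 ≈ 1131.4
Gain = 20 log₁₀(1131.4) ≈ 61.07 dB
∠H = 149.64° − 174.96° = -25.32°

61.1 dB, -25.3°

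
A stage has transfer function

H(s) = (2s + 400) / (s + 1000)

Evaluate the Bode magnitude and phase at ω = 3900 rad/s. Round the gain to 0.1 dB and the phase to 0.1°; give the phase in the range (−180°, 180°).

Substitute s = j3900:
Numerator: 2(j3900) + 400 = 400 + j7800
Denominator: (j3900) + 1000 = 1000 + j3900
|N| = √(400² + 7800²) ≈ 7810.2, ∠N ≈ 87.06°
|D| = √(1000² + 3900²) ≈ 4026.2, ∠D ≈ 75.62°
|H| = 7810.2 / 4026.2 ≈ 1.9398
Gain = 20 log₁₀(1.9398) ≈ 5.76 dB
∠H = 87.06° − 75.62° = 11.44°

5.8 dB, 11.4°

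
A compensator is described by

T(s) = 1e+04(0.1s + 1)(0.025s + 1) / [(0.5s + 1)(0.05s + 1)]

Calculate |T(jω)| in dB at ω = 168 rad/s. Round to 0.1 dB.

At ω = 168 rad/s:
zero (1 + j168·0.1) = 1 + j16.8 → |·| ≈ 16.83, ∠ ≈ 86.59°
zero (1 + j168·0.025) = 1 + j4.2 → |·| ≈ 4.3174, ∠ ≈ 76.61°
pole (1 + j168·0.5) = 1 + j84 → |·| ≈ 84.006, ∠ ≈ 89.32°
pole (1 + j168·0.05) = 1 + j8.4 → |·| ≈ 8.4593, ∠ ≈ 83.21°
|T| = 1e+04 · 16.83 · 4.3174 / (84.006 · 8.4593) ≈ 1022.5
Gain = 20 log₁₀(1022.5) ≈ 60.19 dB

60.2 dB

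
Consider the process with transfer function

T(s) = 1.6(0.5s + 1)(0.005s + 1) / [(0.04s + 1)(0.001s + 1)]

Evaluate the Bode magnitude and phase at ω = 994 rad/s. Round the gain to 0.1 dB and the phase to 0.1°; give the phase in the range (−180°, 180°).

At ω = 994 rad/s:
zero (1 + j994·0.5) = 1 + j497 → |·| ≈ 497, ∠ ≈ 89.88°
zero (1 + j994·0.005) = 1 + j4.97 → |·| ≈ 5.0696, ∠ ≈ 78.62°
pole (1 + j994·0.04) = 1 + j39.76 → |·| ≈ 39.773, ∠ ≈ 88.56°
pole (1 + j994·0.001) = 1 + j0.994 → |·| ≈ 1.41, ∠ ≈ 44.83°
|T| = 1.6 · 497 · 5.0696 / (39.773 · 1.41) ≈ 71.886
Gain = 20 log₁₀(71.886) ≈ 37.13 dB
∠T = (89.88° + 78.62°) − (88.56° + 44.83°) = 35.11°

37.1 dB, 35.1°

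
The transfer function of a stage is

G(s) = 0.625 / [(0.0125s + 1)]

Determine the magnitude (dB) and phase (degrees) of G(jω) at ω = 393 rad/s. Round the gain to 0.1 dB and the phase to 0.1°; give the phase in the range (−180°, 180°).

At ω = 393 rad/s:
pole (1 + j393·0.0125) = 1 + j4.9125 → |·| ≈ 5.0132, ∠ ≈ 78.49°
|G| = 0.625 · 1 / (5.0132) ≈ 0.12467
Gain = 20 log₁₀(0.12467) ≈ -18.08 dB
∠G = (0°) − (78.49°) = -78.49°

-18.1 dB, -78.5°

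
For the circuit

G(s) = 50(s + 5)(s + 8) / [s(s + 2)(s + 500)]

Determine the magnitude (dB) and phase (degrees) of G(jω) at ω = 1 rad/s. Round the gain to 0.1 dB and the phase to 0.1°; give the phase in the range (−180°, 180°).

At s = jω = j1:
zero (s+5): 5 + j1 → |·| = √(5²+1²) = √26 ≈ 5.099, ∠ = arctan(1/5) ≈ 11.31°
zero (s+8): 8 + j1 → |·| = √(8²+1²) = √65 ≈ 8.0623, ∠ = arctan(1/8) ≈ 7.13°
pole (s+2): 2 + j1 → |·| = √(2²+1²) = √5 ≈ 2.2361, ∠ = arctan(1/2) ≈ 26.57°
pole (s+500): 500 + j1 → |·| = √(500²+1²) = √250001 ≈ 500, ∠ = arctan(1/500) ≈ 0.11°
pole at origin: |s| = 1, ∠ = 90.00° (in denominator)
|G| = 50 · 41.11 / 1118 ≈ 1.8386
Gain = 20 log₁₀(1.8386) ≈ 5.29 dB
∠G = 18.44° − 116.68° = -98.24°

5.3 dB, -98.2°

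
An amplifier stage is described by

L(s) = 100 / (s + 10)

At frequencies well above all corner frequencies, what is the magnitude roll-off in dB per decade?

Each pole contributes −20 dB/decade at high frequency; each zero contributes +20 dB/decade.
Net: 0 zero(s) − 1 pole(s) → -20 dB/decade.

-20 dB/decade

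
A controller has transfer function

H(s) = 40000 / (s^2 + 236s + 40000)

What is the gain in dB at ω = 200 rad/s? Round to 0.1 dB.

At s = jω = j200:
quadratic: (j200)² + 236·j200 + 40000 = 0 + j47200 → |·| ≈ 47200, ∠ ≈ 90.00°
|H| = 40000 / 47200 ≈ 0.84746
Gain = 20 log₁₀(0.84746) ≈ -1.44 dB

-1.4 dB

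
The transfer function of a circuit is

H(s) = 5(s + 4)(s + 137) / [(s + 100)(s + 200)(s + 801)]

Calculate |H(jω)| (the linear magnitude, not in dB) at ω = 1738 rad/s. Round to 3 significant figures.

0.00260

At s = jω = j1738:
zero (s+4): 4 + j1738 → |·| = √(4²+1738²) = √3020660 ≈ 1738, ∠ = arctan(1738/4) ≈ 89.87°
zero (s+137): 137 + j1738 → |·| = √(137²+1738²) = √3039413 ≈ 1743.4, ∠ = arctan(1738/137) ≈ 85.49°
pole (s+100): 100 + j1738 → |·| = √(100²+1738²) = √3030644 ≈ 1740.9, ∠ = arctan(1738/100) ≈ 86.71°
pole (s+200): 200 + j1738 → |·| = √(200²+1738²) = √3060644 ≈ 1749.5, ∠ = arctan(1738/200) ≈ 83.44°
pole (s+801): 801 + j1738 → |·| = √(801²+1738²) = √3662245 ≈ 1913.7, ∠ = arctan(1738/801) ≈ 65.26°
|H| = 5 · 3.03e+06 / 5.8286e+09 ≈ 0.0025993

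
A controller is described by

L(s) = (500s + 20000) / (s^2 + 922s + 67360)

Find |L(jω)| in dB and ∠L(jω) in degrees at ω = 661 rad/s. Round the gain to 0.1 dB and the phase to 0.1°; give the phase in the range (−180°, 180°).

Substitute s = j661:
Numerator: 500(j661) + 20000 = 20000 + j330500
Denominator: (j661)^2 + 922(j661) + 67360 = -369561 + j609442
|N| = √(20000² + 330500²) ≈ 3.311e+05, ∠N ≈ 86.54°
|D| = √(369561² + 609442²) ≈ 7.1274e+05, ∠D ≈ 121.23°
|L| = 3.311e+05 / 7.1274e+05 ≈ 0.46455
Gain = 20 log₁₀(0.46455) ≈ -6.66 dB
∠L = 86.54° − 121.23° = -34.69°

-6.7 dB, -34.7°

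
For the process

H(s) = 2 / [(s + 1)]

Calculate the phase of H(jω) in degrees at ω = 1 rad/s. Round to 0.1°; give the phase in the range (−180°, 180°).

-45.0°

At ω = 1 rad/s:
pole (1 + j1·1) = 1 + j1 → |·| ≈ 1.4142, ∠ ≈ 45.00°
∠H = (0°) − (45.00°) = -45.00°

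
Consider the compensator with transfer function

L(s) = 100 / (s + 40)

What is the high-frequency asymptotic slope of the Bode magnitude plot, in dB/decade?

-20 dB/decade

Each pole contributes −20 dB/decade at high frequency; each zero contributes +20 dB/decade.
Net: 0 zero(s) − 1 pole(s) → -20 dB/decade.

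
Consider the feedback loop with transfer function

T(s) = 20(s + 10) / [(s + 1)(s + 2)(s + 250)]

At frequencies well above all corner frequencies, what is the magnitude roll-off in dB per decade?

Each pole contributes −20 dB/decade at high frequency; each zero contributes +20 dB/decade.
Net: 1 zero(s) − 3 pole(s) → -40 dB/decade.

-40 dB/decade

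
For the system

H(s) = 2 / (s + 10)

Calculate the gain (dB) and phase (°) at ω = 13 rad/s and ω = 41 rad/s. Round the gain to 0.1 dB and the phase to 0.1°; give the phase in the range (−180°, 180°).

ω = 13: -18.3 dB, -52.4°; ω = 41: -26.5 dB, -76.3°

At s = jω = j13:
pole (s+10): 10 + j13 → |·| = √(10²+13²) = √269 ≈ 16.401, ∠ = arctan(13/10) ≈ 52.43°
|H| = 2 / 16.401 ≈ 0.12194
Gain = 20 log₁₀(0.12194) ≈ -18.28 dB
∠H = 0.00° − 52.43° = -52.43°

At s = jω = j41:
pole (s+10): 10 + j41 → |·| = √(10²+41²) = √1781 ≈ 42.202, ∠ = arctan(41/10) ≈ 76.29°
|H| = 2 / 42.202 ≈ 0.047391
Gain = 20 log₁₀(0.047391) ≈ -26.49 dB
∠H = 0.00° − 76.29° = -76.29°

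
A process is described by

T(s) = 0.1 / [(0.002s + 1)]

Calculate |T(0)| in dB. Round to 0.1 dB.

T(0) = 0.1 · 1 / 1 = 0.1
20 log₁₀(0.1) ≈ -20.00 dB

-20.0 dB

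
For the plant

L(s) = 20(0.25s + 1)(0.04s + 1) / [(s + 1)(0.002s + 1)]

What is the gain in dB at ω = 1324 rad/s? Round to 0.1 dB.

At ω = 1324 rad/s:
zero (1 + j1324·0.25) = 1 + j331 → |·| ≈ 331, ∠ ≈ 89.83°
zero (1 + j1324·0.04) = 1 + j52.96 → |·| ≈ 52.969, ∠ ≈ 88.92°
pole (1 + j1324·1) = 1 + j1324 → |·| ≈ 1324, ∠ ≈ 89.96°
pole (1 + j1324·0.002) = 1 + j2.648 → |·| ≈ 2.8305, ∠ ≈ 69.31°
|L| = 20 · 331 · 52.969 / (1324 · 2.8305) ≈ 93.568
Gain = 20 log₁₀(93.568) ≈ 39.42 dB

39.4 dB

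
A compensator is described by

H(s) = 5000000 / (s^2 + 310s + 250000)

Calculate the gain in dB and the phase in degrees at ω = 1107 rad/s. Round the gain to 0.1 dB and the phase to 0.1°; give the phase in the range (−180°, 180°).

At s = jω = j1107:
quadratic: (j1107)² + 310·j1107 + 250000 = -975449 + j343170 → |·| ≈ 1.0341e+06, ∠ ≈ 160.62°
|H| = 5000000 / 1.0341e+06 ≈ 4.8351
Gain = 20 log₁₀(4.8351) ≈ 13.69 dB
∠H = 0.00° − 160.62° = -160.62°

13.7 dB, -160.6°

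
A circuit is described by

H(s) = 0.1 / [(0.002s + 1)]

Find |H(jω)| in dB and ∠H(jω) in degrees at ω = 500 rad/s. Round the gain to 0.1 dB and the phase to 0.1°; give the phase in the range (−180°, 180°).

At ω = 500 rad/s:
pole (1 + j500·0.002) = 1 + j1 → |·| ≈ 1.4142, ∠ ≈ 45.00°
|H| = 0.1 · 1 / (1.4142) ≈ 0.070711
Gain = 20 log₁₀(0.070711) ≈ -23.01 dB
∠H = (0°) − (45.00°) = -45.00°

-23.0 dB, -45.0°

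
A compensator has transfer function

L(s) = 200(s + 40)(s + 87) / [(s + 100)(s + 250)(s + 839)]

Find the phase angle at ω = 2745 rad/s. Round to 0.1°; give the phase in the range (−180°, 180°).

-68.4°

At s = jω = j2745:
zero (s+40): 40 + j2745 → |·| = √(40²+2745²) = √7536625 ≈ 2745.3, ∠ = arctan(2745/40) ≈ 89.17°
zero (s+87): 87 + j2745 → |·| = √(87²+2745²) = √7542594 ≈ 2746.4, ∠ = arctan(2745/87) ≈ 88.18°
pole (s+100): 100 + j2745 → |·| = √(100²+2745²) = √7545025 ≈ 2746.8, ∠ = arctan(2745/100) ≈ 87.91°
pole (s+250): 250 + j2745 → |·| = √(250²+2745²) = √7597525 ≈ 2756.4, ∠ = arctan(2745/250) ≈ 84.80°
pole (s+839): 839 + j2745 → |·| = √(839²+2745²) = √8238946 ≈ 2870.4, ∠ = arctan(2745/839) ≈ 73.00°
∠L = 177.35° − 245.71° = -68.36°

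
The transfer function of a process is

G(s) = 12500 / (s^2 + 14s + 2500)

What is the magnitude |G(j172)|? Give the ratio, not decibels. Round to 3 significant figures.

At s = jω = j172:
quadratic: (j172)² + 14·j172 + 2500 = -27084 + j2408 → |·| ≈ 27191, ∠ ≈ 174.92°
|G| = 12500 / 27191 ≈ 0.45971

0.460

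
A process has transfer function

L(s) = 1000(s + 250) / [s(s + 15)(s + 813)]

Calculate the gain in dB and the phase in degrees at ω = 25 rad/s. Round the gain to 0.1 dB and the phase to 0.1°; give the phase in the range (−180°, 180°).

At s = jω = j25:
zero (s+250): 250 + j25 → |·| = √(250²+25²) = √63125 ≈ 251.25, ∠ = arctan(25/250) ≈ 5.71°
pole (s+15): 15 + j25 → |·| = √(15²+25²) = √850 ≈ 29.155, ∠ = arctan(25/15) ≈ 59.04°
pole (s+813): 813 + j25 → |·| = √(813²+25²) = √661594 ≈ 813.38, ∠ = arctan(25/813) ≈ 1.76°
pole at origin: |s| = 25, ∠ = 90.00° (in denominator)
|L| = 1000 · 251.25 / 5.9285e+05 ≈ 0.4238
Gain = 20 log₁₀(0.4238) ≈ -7.46 dB
∠L = 5.71° − 150.80° = -145.09°

-7.5 dB, -145.1°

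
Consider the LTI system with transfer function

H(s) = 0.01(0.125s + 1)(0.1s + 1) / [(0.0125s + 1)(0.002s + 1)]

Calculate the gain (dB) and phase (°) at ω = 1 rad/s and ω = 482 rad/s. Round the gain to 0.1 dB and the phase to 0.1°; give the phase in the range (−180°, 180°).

At ω = 1 rad/s:
zero (1 + j1·0.125) = 1 + j0.125 → |·| ≈ 1.0078, ∠ ≈ 7.13°
zero (1 + j1·0.1) = 1 + j0.1 → |·| ≈ 1.005, ∠ ≈ 5.71°
pole (1 + j1·0.0125) = 1 + j0.0125 → |·| ≈ 1.0001, ∠ ≈ 0.72°
pole (1 + j1·0.002) = 1 + j0.002 → |·| ≈ 1, ∠ ≈ 0.11°
|H| = 0.01 · 1.0078 · 1.005 / (1.0001 · 1) ≈ 0.010127
Gain = 20 log₁₀(0.010127) ≈ -39.89 dB
∠H = (7.13° + 5.71°) − (0.72° + 0.11°) = 12.01°

At ω = 482 rad/s:
zero (1 + j482·0.125) = 1 + j60.25 → |·| ≈ 60.258, ∠ ≈ 89.05°
zero (1 + j482·0.1) = 1 + j48.2 → |·| ≈ 48.21, ∠ ≈ 88.81°
pole (1 + j482·0.0125) = 1 + j6.025 → |·| ≈ 6.1074, ∠ ≈ 80.58°
pole (1 + j482·0.002) = 1 + j0.964 → |·| ≈ 1.389, ∠ ≈ 43.95°
|H| = 0.01 · 60.258 · 48.21 / (6.1074 · 1.389) ≈ 3.4245
Gain = 20 log₁₀(3.4245) ≈ 10.69 dB
∠H = (89.05° + 88.81°) − (80.58° + 43.95°) = 53.33°

ω = 1: -39.9 dB, 12.0°; ω = 482: 10.7 dB, 53.3°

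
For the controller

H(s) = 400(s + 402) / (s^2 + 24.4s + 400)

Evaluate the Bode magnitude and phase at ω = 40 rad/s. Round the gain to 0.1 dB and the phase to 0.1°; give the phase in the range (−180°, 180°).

40.4 dB, -135.2°

At s = jω = j40:
zero (s+402): 402 + j40 → |·| = √(402²+40²) = √163204 ≈ 403.99, ∠ = arctan(40/402) ≈ 5.68°
quadratic: (j40)² + 24.4·j40 + 400 = -1200 + j976 → |·| ≈ 1546.8, ∠ ≈ 140.88°
|H| = 400 · 403.99 / 1546.8 ≈ 104.47
Gain = 20 log₁₀(104.47) ≈ 40.38 dB
∠H = 5.68° − 140.88° = -135.20°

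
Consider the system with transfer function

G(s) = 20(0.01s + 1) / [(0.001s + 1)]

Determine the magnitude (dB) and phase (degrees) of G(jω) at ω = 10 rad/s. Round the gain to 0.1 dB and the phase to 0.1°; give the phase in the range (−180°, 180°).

26.1 dB, 5.1°

At ω = 10 rad/s:
zero (1 + j10·0.01) = 1 + j0.1 → |·| ≈ 1.005, ∠ ≈ 5.71°
pole (1 + j10·0.001) = 1 + j0.01 → |·| ≈ 1, ∠ ≈ 0.57°
|G| = 20 · 1.005 / (1) ≈ 20.1
Gain = 20 log₁₀(20.1) ≈ 26.06 dB
∠G = (5.71°) − (0.57°) = 5.14°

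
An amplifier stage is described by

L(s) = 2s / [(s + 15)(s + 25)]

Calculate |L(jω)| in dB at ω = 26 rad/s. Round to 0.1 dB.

-26.4 dB

At s = jω = j26:
zero at origin: s = j26 → |·| = 26, ∠ = 90.00°
pole (s+15): 15 + j26 → |·| = √(15²+26²) = √901 ≈ 30.017, ∠ = arctan(26/15) ≈ 60.02°
pole (s+25): 25 + j26 → |·| = √(25²+26²) = √1301 ≈ 36.069, ∠ = arctan(26/25) ≈ 46.12°
|L| = 2 · 26 / 1082.7 ≈ 0.048028
Gain = 20 log₁₀(0.048028) ≈ -26.37 dB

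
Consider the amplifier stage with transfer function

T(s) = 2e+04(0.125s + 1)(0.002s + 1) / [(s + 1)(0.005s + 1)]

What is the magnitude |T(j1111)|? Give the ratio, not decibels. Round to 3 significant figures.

1.08e+03

At ω = 1111 rad/s:
zero (1 + j1111·0.125) = 1 + j138.875 → |·| ≈ 138.88, ∠ ≈ 89.59°
zero (1 + j1111·0.002) = 1 + j2.222 → |·| ≈ 2.4367, ∠ ≈ 65.77°
pole (1 + j1111·1) = 1 + j1111 → |·| ≈ 1111, ∠ ≈ 89.95°
pole (1 + j1111·0.005) = 1 + j5.555 → |·| ≈ 5.6443, ∠ ≈ 79.80°
|T| = 2e+04 · 138.88 · 2.4367 / (1111 · 5.6443) ≈ 1079.3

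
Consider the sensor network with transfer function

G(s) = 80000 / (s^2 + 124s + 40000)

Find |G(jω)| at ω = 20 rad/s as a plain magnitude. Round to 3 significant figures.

2.02

At s = jω = j20:
quadratic: (j20)² + 124·j20 + 40000 = 39600 + j2480 → |·| ≈ 39678, ∠ ≈ 3.58°
|G| = 80000 / 39678 ≈ 2.0162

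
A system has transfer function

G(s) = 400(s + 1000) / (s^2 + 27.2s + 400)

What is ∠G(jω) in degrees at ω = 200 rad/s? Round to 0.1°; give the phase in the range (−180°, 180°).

At s = jω = j200:
zero (s+1000): 1000 + j200 → |·| = √(1000²+200²) = √1040000 ≈ 1019.8, ∠ = arctan(200/1000) ≈ 11.31°
quadratic: (j200)² + 27.2·j200 + 400 = -39600 + j5440 → |·| ≈ 39972, ∠ ≈ 172.18°
∠G = 11.31° − 172.18° = -160.87°

-160.9°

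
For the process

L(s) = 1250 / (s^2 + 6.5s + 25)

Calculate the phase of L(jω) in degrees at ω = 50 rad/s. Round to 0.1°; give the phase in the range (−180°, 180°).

-172.5°

At s = jω = j50:
quadratic: (j50)² + 6.5·j50 + 25 = -2475 + j325 → |·| ≈ 2496.2, ∠ ≈ 172.52°
∠L = 0.00° − 172.52° = -172.52°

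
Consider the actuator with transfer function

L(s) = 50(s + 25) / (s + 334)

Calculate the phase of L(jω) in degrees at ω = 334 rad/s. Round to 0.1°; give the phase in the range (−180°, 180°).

40.7°

At s = jω = j334:
zero (s+25): 25 + j334 → |·| = √(25²+334²) = √112181 ≈ 334.93, ∠ = arctan(334/25) ≈ 85.72°
pole (s+334): 334 + j334 → |·| = √(334²+334²) = √223112 ≈ 472.35, ∠ = arctan(334/334) ≈ 45.00°
∠L = 85.72° − 45.00° = 40.72°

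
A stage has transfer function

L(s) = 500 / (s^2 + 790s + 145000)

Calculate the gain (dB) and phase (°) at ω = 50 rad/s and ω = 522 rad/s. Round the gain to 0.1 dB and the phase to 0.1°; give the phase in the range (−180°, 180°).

ω = 50: -49.4 dB, -15.5°; ω = 522: -58.7 dB, -107.2°

Substitute s = j50:
Numerator: 500 = 500 + j0
Denominator: (j50)^2 + 790(j50) + 145000 = 142500 + j39500
|N| = √(500² + 0²) ≈ 500, ∠N ≈ 0.00°
|D| = √(142500² + 39500²) ≈ 1.4787e+05, ∠D ≈ 15.49°
|L| = 500 / 1.4787e+05 ≈ 0.0033813
Gain = 20 log₁₀(0.0033813) ≈ -49.42 dB
∠L = 0.00° − 15.49° = -15.49°

Substitute s = j522:
Numerator: 500 = 500 + j0
Denominator: (j522)^2 + 790(j522) + 145000 = -127484 + j412380
|N| = √(500² + 0²) ≈ 500, ∠N ≈ 0.00°
|D| = √(127484² + 412380²) ≈ 4.3164e+05, ∠D ≈ 107.18°
|L| = 500 / 4.3164e+05 ≈ 0.0011584
Gain = 20 log₁₀(0.0011584) ≈ -58.72 dB
∠L = 0.00° − 107.18° = -107.18°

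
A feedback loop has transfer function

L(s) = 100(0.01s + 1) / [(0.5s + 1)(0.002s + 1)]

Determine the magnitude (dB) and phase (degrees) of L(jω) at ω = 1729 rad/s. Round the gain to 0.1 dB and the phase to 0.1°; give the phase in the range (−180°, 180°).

-5.1 dB, -77.1°

At ω = 1729 rad/s:
zero (1 + j1729·0.01) = 1 + j17.29 → |·| ≈ 17.319, ∠ ≈ 86.69°
pole (1 + j1729·0.5) = 1 + j864.5 → |·| ≈ 864.5, ∠ ≈ 89.93°
pole (1 + j1729·0.002) = 1 + j3.458 → |·| ≈ 3.5997, ∠ ≈ 73.87°
|L| = 100 · 17.319 / (864.5 · 3.5997) ≈ 0.55653
Gain = 20 log₁₀(0.55653) ≈ -5.09 dB
∠L = (86.69°) − (89.93° + 73.87°) = -77.11°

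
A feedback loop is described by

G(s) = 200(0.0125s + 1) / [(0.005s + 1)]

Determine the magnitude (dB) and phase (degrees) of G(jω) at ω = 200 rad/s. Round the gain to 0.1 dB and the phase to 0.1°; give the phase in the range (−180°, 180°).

At ω = 200 rad/s:
zero (1 + j200·0.0125) = 1 + j2.5 → |·| ≈ 2.6926, ∠ ≈ 68.20°
pole (1 + j200·0.005) = 1 + j1 → |·| ≈ 1.4142, ∠ ≈ 45.00°
|G| = 200 · 2.6926 / (1.4142) ≈ 380.79
Gain = 20 log₁₀(380.79) ≈ 51.61 dB
∠G = (68.20°) − (45.00°) = 23.20°

51.6 dB, 23.2°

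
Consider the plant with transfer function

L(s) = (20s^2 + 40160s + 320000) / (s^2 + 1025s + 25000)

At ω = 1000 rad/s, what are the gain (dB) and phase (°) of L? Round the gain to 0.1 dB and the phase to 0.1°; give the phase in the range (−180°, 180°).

30.0 dB, -17.5°

Substitute s = j1000:
Numerator: 20(j1000)^2 + 40160(j1000) + 320000 = -19680000 + j40160000
Denominator: (j1000)^2 + 1025(j1000) + 25000 = -975000 + j1025000
|N| = √(19680000² + 40160000²) ≈ 4.4723e+07, ∠N ≈ 116.11°
|D| = √(975000² + 1025000²) ≈ 1.4147e+06, ∠D ≈ 133.57°
|L| = 4.4723e+07 / 1.4147e+06 ≈ 31.613
Gain = 20 log₁₀(31.613) ≈ 30.00 dB
∠L = 116.11° − 133.57° = -17.46°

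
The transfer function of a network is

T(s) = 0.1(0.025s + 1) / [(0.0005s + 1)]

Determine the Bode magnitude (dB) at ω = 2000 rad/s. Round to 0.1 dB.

At ω = 2000 rad/s:
zero (1 + j2000·0.025) = 1 + j50 → |·| ≈ 50.01, ∠ ≈ 88.85°
pole (1 + j2000·0.0005) = 1 + j1 → |·| ≈ 1.4142, ∠ ≈ 45.00°
|T| = 0.1 · 50.01 / (1.4142) ≈ 3.5363
Gain = 20 log₁₀(3.5363) ≈ 10.97 dB

11.0 dB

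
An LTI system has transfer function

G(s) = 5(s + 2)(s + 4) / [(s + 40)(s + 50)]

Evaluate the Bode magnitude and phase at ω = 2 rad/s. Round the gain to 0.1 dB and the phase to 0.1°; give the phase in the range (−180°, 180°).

-30.0 dB, 66.4°

At s = jω = j2:
zero (s+2): 2 + j2 → |·| = √(2²+2²) = √8 ≈ 2.8284, ∠ = arctan(2/2) ≈ 45.00°
zero (s+4): 4 + j2 → |·| = √(4²+2²) = √20 ≈ 4.4721, ∠ = arctan(2/4) ≈ 26.57°
pole (s+40): 40 + j2 → |·| = √(40²+2²) = √1604 ≈ 40.05, ∠ = arctan(2/40) ≈ 2.86°
pole (s+50): 50 + j2 → |·| = √(50²+2²) = √2504 ≈ 50.04, ∠ = arctan(2/50) ≈ 2.29°
|G| = 5 · 12.649 / 2004.1 ≈ 0.031558
Gain = 20 log₁₀(0.031558) ≈ -30.02 dB
∠G = 71.57° − 5.15° = 66.42°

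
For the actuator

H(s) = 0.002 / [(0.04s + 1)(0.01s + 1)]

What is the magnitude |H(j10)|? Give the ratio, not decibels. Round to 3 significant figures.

0.00185

At ω = 10 rad/s:
pole (1 + j10·0.04) = 1 + j0.4 → |·| ≈ 1.077, ∠ ≈ 21.80°
pole (1 + j10·0.01) = 1 + j0.1 → |·| ≈ 1.005, ∠ ≈ 5.71°
|H| = 0.002 · 1 / (1.077 · 1.005) ≈ 0.0018478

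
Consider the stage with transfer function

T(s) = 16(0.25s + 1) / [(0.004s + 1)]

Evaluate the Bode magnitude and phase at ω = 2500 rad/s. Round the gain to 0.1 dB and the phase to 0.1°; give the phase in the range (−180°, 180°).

At ω = 2500 rad/s:
zero (1 + j2500·0.25) = 1 + j625 → |·| ≈ 625, ∠ ≈ 89.91°
pole (1 + j2500·0.004) = 1 + j10 → |·| ≈ 10.05, ∠ ≈ 84.29°
|T| = 16 · 625 / (10.05) ≈ 995.02
Gain = 20 log₁₀(995.02) ≈ 59.96 dB
∠T = (89.91°) − (84.29°) = 5.62°

60.0 dB, 5.6°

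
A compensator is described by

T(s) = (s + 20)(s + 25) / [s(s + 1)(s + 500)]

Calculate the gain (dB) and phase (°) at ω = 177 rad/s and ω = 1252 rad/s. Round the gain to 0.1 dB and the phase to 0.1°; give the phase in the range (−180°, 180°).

At s = jω = j177:
zero (s+20): 20 + j177 → |·| = √(20²+177²) = √31729 ≈ 178.13, ∠ = arctan(177/20) ≈ 83.55°
zero (s+25): 25 + j177 → |·| = √(25²+177²) = √31954 ≈ 178.76, ∠ = arctan(177/25) ≈ 81.96°
pole (s+1): 1 + j177 → |·| = √(1²+177²) = √31330 ≈ 177, ∠ = arctan(177/1) ≈ 89.68°
pole (s+500): 500 + j177 → |·| = √(500²+177²) = √281329 ≈ 530.4, ∠ = arctan(177/500) ≈ 19.49°
pole at origin: |s| = 177, ∠ = 90.00° (in denominator)
|T| = 1 · 31843 / 1.6617e+07 ≈ 0.0019163
Gain = 20 log₁₀(0.0019163) ≈ -54.35 dB
∠T = 165.51° − 199.17° = -33.66°

At s = jω = j1252:
zero (s+20): 20 + j1252 → |·| = √(20²+1252²) = √1567904 ≈ 1252.2, ∠ = arctan(1252/20) ≈ 89.08°
zero (s+25): 25 + j1252 → |·| = √(25²+1252²) = √1568129 ≈ 1252.2, ∠ = arctan(1252/25) ≈ 88.86°
pole (s+1): 1 + j1252 → |·| = √(1²+1252²) = √1567505 ≈ 1252, ∠ = arctan(1252/1) ≈ 89.95°
pole (s+500): 500 + j1252 → |·| = √(500²+1252²) = √1817504 ≈ 1348.1, ∠ = arctan(1252/500) ≈ 68.23°
pole at origin: |s| = 1252, ∠ = 90.00° (in denominator)
|T| = 1 · 1.568e+06 / 2.1132e+09 ≈ 0.000742
Gain = 20 log₁₀(0.000742) ≈ -62.59 dB
∠T = 177.94° − 248.18° = -70.24°

ω = 177: -54.4 dB, -33.7°; ω = 1252: -62.6 dB, -70.2°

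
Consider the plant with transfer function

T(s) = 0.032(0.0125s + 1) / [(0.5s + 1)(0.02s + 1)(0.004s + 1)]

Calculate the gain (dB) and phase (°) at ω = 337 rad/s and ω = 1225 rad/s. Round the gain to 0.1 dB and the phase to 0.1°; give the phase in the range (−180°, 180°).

At ω = 337 rad/s:
zero (1 + j337·0.0125) = 1 + j4.2125 → |·| ≈ 4.3296, ∠ ≈ 76.65°
pole (1 + j337·0.5) = 1 + j168.5 → |·| ≈ 168.5, ∠ ≈ 89.66°
pole (1 + j337·0.02) = 1 + j6.74 → |·| ≈ 6.8138, ∠ ≈ 81.56°
pole (1 + j337·0.004) = 1 + j1.348 → |·| ≈ 1.6784, ∠ ≈ 53.43°
|T| = 0.032 · 4.3296 / (168.5 · 6.8138 · 1.6784) ≈ 7.1897e-05
Gain = 20 log₁₀(7.1897e-05) ≈ -82.87 dB
∠T = (76.65°) − (89.66° + 81.56° + 53.43°) = -148.00°

At ω = 1225 rad/s:
zero (1 + j1225·0.0125) = 1 + j15.3125 → |·| ≈ 15.345, ∠ ≈ 86.26°
pole (1 + j1225·0.5) = 1 + j612.5 → |·| ≈ 612.5, ∠ ≈ 89.91°
pole (1 + j1225·0.02) = 1 + j24.5 → |·| ≈ 24.52, ∠ ≈ 87.66°
pole (1 + j1225·0.004) = 1 + j4.9 → |·| ≈ 5.001, ∠ ≈ 78.47°
|T| = 0.032 · 15.345 / (612.5 · 24.52 · 5.001) ≈ 6.5378e-06
Gain = 20 log₁₀(6.5378e-06) ≈ -103.69 dB
∠T = (86.26°) − (89.91° + 87.66° + 78.47°) = -169.78°

ω = 337: -82.9 dB, -148.0°; ω = 1225: -103.7 dB, -169.8°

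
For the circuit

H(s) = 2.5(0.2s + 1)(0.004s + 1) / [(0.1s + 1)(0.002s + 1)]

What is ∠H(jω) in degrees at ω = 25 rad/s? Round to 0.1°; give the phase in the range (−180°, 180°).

13.3°

At ω = 25 rad/s:
zero (1 + j25·0.2) = 1 + j5 → |·| ≈ 5.099, ∠ ≈ 78.69°
zero (1 + j25·0.004) = 1 + j0.1 → |·| ≈ 1.005, ∠ ≈ 5.71°
pole (1 + j25·0.1) = 1 + j2.5 → |·| ≈ 2.6926, ∠ ≈ 68.20°
pole (1 + j25·0.002) = 1 + j0.05 → |·| ≈ 1.0012, ∠ ≈ 2.86°
∠H = (78.69° + 5.71°) − (68.20° + 2.86°) = 13.34°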